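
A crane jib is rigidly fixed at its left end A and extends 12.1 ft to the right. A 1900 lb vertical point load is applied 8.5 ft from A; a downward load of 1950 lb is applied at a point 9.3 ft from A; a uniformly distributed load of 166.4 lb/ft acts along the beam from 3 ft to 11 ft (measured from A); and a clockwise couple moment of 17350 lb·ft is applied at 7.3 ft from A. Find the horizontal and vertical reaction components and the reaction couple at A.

Resultant of the distributed load: 166.4 × 8 = 1331.2 lb at 7 ft from A.
ΣF_x = 0: A_x = 0.
ΣF_y = 0: A_y − 1900 − 1950 − 166.4·8 = 0 → A_y = 5181 lb.
ΣM about A: M_A − 1900·8.5 − 1950·9.3 − (166.4·8)·7 − 17350 = 0 → M_A = 60950 lb·ft.

A_x = 0, A_y = 5181 lb, M_A = 60950 lb·ft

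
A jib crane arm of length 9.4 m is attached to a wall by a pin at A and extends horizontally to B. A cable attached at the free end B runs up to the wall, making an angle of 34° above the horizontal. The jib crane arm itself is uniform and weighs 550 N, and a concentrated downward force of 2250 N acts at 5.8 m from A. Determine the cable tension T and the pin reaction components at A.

T = 2974 N, A_x = 2466 N, A_y = 1137 N

ΣM about A: T·sin34°·9.4 − 550·4.7 − 2250·5.8 = 0 → T = 15635/(9.4·0.559193) = 2974.46 ≈ 2974 N.
ΣF_x = 0: A_x − T·cos34° = 0 → A_x = 2974.46 × 0.829038 = 2466 N.
ΣF_y = 0: A_y + T·sin34° − 550 − 2250 = 0 → A_y = 2800 − 2974.46 × 0.559193 = 1137 N.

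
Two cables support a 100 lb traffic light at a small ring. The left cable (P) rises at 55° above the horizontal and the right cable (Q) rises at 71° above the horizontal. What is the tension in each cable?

ΣF_x = 0: −T_P·cos55° + T_Q·cos71° = 0 → T_Q = 1.76177·T_P.
ΣF_y = 0: T_P·sin55° + T_Q·sin71° = 100.
Substitute: T_P·(0.819152 + 1.76177·0.945519) = 100 → T_P = 40.2424 ≈ 40.24 lb.
Then T_Q = 1.76177 × 40.2424 = 70.90 lb.

T_P = 40.24 lb, T_Q = 70.90 lb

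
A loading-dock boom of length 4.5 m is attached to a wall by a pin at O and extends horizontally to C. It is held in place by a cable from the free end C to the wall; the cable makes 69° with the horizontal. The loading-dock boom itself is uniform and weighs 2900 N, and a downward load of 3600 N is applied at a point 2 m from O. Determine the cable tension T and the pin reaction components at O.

T = 3267 N, O_x = 1171 N, O_y = 3450 N

ΣM about O: T·sin69°·4.5 − 2900·2.25 − 3600·2 = 0 → T = 13725/(4.5·0.93358) = 3266.99 ≈ 3267 N.
ΣF_x = 0: O_x − T·cos69° = 0 → O_x = 3266.99 × 0.358368 = 1171 N.
ΣF_y = 0: O_y + T·sin69° − 2900 − 3600 = 0 → O_y = 6500 − 3266.99 × 0.93358 = 3450 N.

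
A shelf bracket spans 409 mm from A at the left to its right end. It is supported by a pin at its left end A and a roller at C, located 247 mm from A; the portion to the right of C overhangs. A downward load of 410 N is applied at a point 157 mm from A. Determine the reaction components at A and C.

A_x = 0, A_y = 149.4 N, C_y = 260.6 N

Taking moments about A: C_y·247 − 410·157 = 0 → C_y = 64370/247 = 260.607 ≈ 260.6 N.
ΣF_y = 0: A_y + 260.607 − 410 = 0 → A_y = 149.4 N.
ΣF_x = 0: no horizontal applied forces, so A_x = 0.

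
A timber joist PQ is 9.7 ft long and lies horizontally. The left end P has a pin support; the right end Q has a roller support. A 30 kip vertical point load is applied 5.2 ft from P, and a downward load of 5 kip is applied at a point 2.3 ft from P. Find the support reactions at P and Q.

ΣM about P: Q_y·9.7 − 30·5.2 − 5·2.3 = 0 → Q_y = 167.5/9.7 = 17.268 ≈ 17.27 kip.
ΣF_y = 0: P_y + 17.268 − 30 − 5 = 0 → P_y = 17.73 kip.
ΣF_x = 0: no horizontal applied forces, so P_x = 0.

P_x = 0, P_y = 17.73 kip, Q_y = 17.27 kip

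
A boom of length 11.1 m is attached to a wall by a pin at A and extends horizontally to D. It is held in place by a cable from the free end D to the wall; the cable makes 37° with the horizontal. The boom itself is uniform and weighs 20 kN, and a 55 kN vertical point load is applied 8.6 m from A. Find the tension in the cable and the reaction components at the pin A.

ΣM about A: T·sin37°·11.1 − 20·5.55 − 55·8.6 = 0 → T = 584/(11.1·0.601815) = 87.4232 ≈ 87.42 kN.
ΣF_x = 0: A_x − T·cos37° = 0 → A_x = 87.4232 × 0.798636 = 69.82 kN.
ΣF_y = 0: A_y + T·sin37° − 20 − 55 = 0 → A_y = 75 − 87.4232 × 0.601815 = 22.39 kN.

T = 87.42 kN, A_x = 69.82 kN, A_y = 22.39 kN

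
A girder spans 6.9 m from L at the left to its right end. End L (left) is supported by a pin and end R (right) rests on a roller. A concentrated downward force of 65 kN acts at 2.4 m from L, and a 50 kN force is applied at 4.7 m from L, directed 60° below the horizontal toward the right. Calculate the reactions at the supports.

ΣM about L: R_y·6.9 − 65·2.4 − 50·sin60°·4.7 = 0 → R_y = 359.516/6.9 = 52.1038 ≈ 52.10 kN.
ΣF_y = 0: L_y + 52.1038 − 65 − 50·sin60° = 0 → L_y = 56.20 kN.
ΣF_x = 0: L_x + 50·cos60° = 0 → L_x = -25.00 kN.

L_x = -25.00 kN, L_y = 56.20 kN, R_y = 52.10 kN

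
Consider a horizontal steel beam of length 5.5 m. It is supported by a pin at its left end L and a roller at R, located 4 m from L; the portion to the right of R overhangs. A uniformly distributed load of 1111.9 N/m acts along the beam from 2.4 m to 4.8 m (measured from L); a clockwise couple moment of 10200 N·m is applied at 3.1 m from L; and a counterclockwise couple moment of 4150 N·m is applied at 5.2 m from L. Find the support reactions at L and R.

Resultant of the distributed load: 1111.9 × 2.4 = 2668.56 N at 3.6 m from L.
Moments about L: R_y·4 − (1111.9·2.4)·3.6 − 10200 + 4150 = 0 → R_y = 15656.816/4 = 3914.2 ≈ 3914 N.
ΣF_y = 0: L_y + 3914.2 − 1111.9·2.4 = 0 → L_y = -1246 N.
ΣF_x = 0: no horizontal applied forces, so L_x = 0.

L_x = 0, L_y = -1246 N, R_y = 3914 N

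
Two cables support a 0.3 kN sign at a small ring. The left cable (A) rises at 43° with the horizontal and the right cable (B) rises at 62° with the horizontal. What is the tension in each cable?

T_A = 0.1458 kN, T_B = 0.2271 kN

ΣF_x = 0: −T_A·cos43° + T_B·cos62° = 0 → T_B = 1.55782·T_A.
ΣF_y = 0: T_A·sin43° + T_B·sin62° = 0.3.
Substitute: T_A·(0.681998 + 1.55782·0.882948) = 0.3 → T_A = 0.14581 ≈ 0.1458 kN.
Then T_B = 1.55782 × 0.14581 = 0.2271 kN.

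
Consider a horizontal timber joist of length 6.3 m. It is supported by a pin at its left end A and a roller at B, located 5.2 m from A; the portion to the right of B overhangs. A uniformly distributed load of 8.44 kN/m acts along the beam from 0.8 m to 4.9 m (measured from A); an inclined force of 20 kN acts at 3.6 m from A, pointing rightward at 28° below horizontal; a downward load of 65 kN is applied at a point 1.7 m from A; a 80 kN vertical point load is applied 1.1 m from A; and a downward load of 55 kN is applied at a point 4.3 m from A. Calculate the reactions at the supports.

Resultant of the distributed load: 8.44 × 4.1 = 34.604 kN at 2.85 m from A.
Taking moments about A: B_y·5.2 − (8.44·4.1)·2.85 − 20·sin28°·3.6 − 65·1.7 − 80·1.1 − 55·4.3 = 0 → B_y = 567.423/5.2 = 109.12 ≈ 109.1 kN.
ΣF_y = 0: A_y + 109.12 − 8.44·4.1 − 20·sin28° − 65 − 80 − 55 = 0 → A_y = 134.9 kN.
ΣF_x = 0: A_x + 20·cos28° = 0 → A_x = -17.66 kN.

A_x = -17.66 kN, A_y = 134.9 kN, B_y = 109.1 kN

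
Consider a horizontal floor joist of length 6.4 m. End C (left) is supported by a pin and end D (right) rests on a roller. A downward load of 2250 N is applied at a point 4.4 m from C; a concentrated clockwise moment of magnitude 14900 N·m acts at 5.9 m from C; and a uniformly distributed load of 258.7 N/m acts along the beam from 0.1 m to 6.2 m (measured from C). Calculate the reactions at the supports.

C_x = 0, C_y = -823.6 N, D_y = 4652 N

Resultant of the distributed load: 258.7 × 6.1 = 1578.07 N at 3.15 m from C.
Moments about C: D_y·6.4 − 2250·4.4 − 14900 − (258.7·6.1)·3.15 = 0 → D_y = 29770.9205/6.4 = 4651.71 ≈ 4652 N.
ΣF_y = 0: C_y + 4651.71 − 2250 − 258.7·6.1 = 0 → C_y = -823.6 N.
ΣF_x = 0: no horizontal applied forces, so C_x = 0.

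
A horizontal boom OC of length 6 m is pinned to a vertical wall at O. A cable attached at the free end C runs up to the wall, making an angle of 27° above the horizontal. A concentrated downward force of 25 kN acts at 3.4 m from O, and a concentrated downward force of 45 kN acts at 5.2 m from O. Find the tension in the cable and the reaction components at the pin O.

ΣM about O: T·sin27°·6 − 25·3.4 − 45·5.2 = 0 → T = 319/(6·0.45399) = 117.11 ≈ 117.1 kN.
ΣF_x = 0: O_x − T·cos27° = 0 → O_x = 117.11 × 0.891007 = 104.3 kN.
ΣF_y = 0: O_y + T·sin27° − 25 − 45 = 0 → O_y = 70 − 117.11 × 0.45399 = 16.83 kN.

T = 117.1 kN, O_x = 104.3 kN, O_y = 16.83 kN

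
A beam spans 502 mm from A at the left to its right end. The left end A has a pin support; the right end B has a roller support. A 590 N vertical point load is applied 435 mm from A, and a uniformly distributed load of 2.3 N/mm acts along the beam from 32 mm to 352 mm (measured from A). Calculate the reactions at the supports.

A_x = 0, A_y = 533.2 N, B_y = 792.8 N

Resultant of the distributed load: 2.3 × 320 = 736 N at 192 mm from A.
ΣM about A: B_y·502 − 590·435 − (2.3·320)·192 = 0 → B_y = 397962/502 = 792.753 ≈ 792.8 N.
ΣF_y = 0: A_y + 792.753 − 590 − 2.3·320 = 0 → A_y = 533.2 N.
ΣF_x = 0: no horizontal applied forces, so A_x = 0.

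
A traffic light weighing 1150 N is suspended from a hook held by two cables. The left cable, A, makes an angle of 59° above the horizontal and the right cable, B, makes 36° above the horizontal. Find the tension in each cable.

ΣF_x = 0: −T_A·cos59° + T_B·cos36° = 0 → T_B = 0.636622·T_A.
ΣF_y = 0: T_A·sin59° + T_B·sin36° = 1150.
Substitute: T_A·(0.857167 + 0.636622·0.587785) = 1150 → T_A = 933.924 ≈ 933.9 N.
Then T_B = 0.636622 × 933.924 = 594.6 N.

T_A = 933.9 N, T_B = 594.6 N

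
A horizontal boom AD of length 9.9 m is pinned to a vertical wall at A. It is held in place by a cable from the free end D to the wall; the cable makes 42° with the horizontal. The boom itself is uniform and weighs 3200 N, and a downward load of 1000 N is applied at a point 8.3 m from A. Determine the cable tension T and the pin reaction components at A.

T = 3644 N, A_x = 2708 N, A_y = 1762 N

ΣM about A: T·sin42°·9.9 − 3200·4.95 − 1000·8.3 = 0 → T = 24140/(9.9·0.669131) = 3644.11 ≈ 3644 N.
ΣF_x = 0: A_x − T·cos42° = 0 → A_x = 3644.11 × 0.743145 = 2708 N.
ΣF_y = 0: A_y + T·sin42° − 3200 − 1000 = 0 → A_y = 4200 − 3644.11 × 0.669131 = 1762 N.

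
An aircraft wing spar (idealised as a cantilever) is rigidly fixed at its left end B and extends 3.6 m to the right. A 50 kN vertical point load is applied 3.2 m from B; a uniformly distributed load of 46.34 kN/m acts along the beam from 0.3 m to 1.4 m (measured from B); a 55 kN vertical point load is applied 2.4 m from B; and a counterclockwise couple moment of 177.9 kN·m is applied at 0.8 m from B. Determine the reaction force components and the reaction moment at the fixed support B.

Resultant of the distributed load: 46.34 × 1.1 = 50.974 kN at 0.85 m from B.
ΣF_x = 0: B_x = 0.
ΣF_y = 0: B_y − 50 − 46.34·1.1 − 55 = 0 → B_y = 156.0 kN.
ΣM about B: M_B − 50·3.2 − (46.34·1.1)·0.85 − 55·2.4 + 177.9 = 0 → M_B = 157.4 kN·m.

B_x = 0, B_y = 156.0 kN, M_B = 157.4 kN·m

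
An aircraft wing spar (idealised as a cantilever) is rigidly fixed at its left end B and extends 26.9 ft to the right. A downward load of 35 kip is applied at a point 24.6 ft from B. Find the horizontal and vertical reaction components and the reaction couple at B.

ΣF_x = 0: B_x = 0.
ΣF_y = 0: B_y − 35 = 0 → B_y = 35.00 kip.
ΣM about B: M_B − 35·24.6 = 0 → M_B = 861.0 kip·ft.

B_x = 0, B_y = 35.00 kip, M_B = 861.0 kip·ft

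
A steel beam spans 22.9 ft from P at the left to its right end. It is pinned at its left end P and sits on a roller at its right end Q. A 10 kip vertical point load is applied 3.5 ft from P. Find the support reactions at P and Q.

ΣM about P: Q_y·22.9 − 10·3.5 = 0 → Q_y = 35/22.9 = 1.52838 ≈ 1.528 kip.
ΣF_y = 0: P_y + 1.52838 − 10 = 0 → P_y = 8.472 kip.
ΣF_x = 0: no horizontal applied forces, so P_x = 0.

P_x = 0, P_y = 8.472 kip, Q_y = 1.528 kip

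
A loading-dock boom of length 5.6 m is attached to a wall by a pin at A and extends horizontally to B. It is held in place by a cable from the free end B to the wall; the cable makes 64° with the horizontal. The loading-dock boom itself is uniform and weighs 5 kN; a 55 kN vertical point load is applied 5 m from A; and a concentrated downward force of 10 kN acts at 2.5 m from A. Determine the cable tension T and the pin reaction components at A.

T = 62.39 kN, A_x = 27.35 kN, A_y = 13.93 kN

ΣM about A: T·sin64°·5.6 − 5·2.8 − 55·5 − 10·2.5 = 0 → T = 314/(5.6·0.898794) = 62.3852 ≈ 62.39 kN.
ΣF_x = 0: A_x − T·cos64° = 0 → A_x = 62.3852 × 0.438371 = 27.35 kN.
ΣF_y = 0: A_y + T·sin64° − 5 − 55 − 10 = 0 → A_y = 70 − 62.3852 × 0.898794 = 13.93 kN.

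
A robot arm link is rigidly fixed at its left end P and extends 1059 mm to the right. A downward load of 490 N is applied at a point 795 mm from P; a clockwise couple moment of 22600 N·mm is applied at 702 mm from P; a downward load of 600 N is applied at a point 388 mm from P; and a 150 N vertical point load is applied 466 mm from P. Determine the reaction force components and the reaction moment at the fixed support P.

P_x = 0, P_y = 1240 N, M_P = 714800 N·mm

ΣF_x = 0: P_x = 0.
ΣF_y = 0: P_y − 490 − 600 − 150 = 0 → P_y = 1240 N.
ΣM about P: M_P − 490·795 − 22600 − 600·388 − 150·466 = 0 → M_P = 714800 N·mm.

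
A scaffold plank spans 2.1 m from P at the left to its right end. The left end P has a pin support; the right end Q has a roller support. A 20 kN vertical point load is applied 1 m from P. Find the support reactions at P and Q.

ΣM about P: Q_y·2.1 − 20·1 = 0 → Q_y = 20/2.1 = 9.52381 ≈ 9.524 kN.
ΣF_y = 0: P_y + 9.52381 − 20 = 0 → P_y = 10.48 kN.
ΣF_x = 0: no horizontal applied forces, so P_x = 0.

P_x = 0, P_y = 10.48 kN, Q_y = 9.524 kN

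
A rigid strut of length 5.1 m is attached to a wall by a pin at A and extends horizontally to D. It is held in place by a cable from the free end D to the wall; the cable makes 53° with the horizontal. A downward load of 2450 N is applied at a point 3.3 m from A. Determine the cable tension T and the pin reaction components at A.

T = 1985 N, A_x = 1195 N, A_y = 864.7 N

ΣM about A: T·sin53°·5.1 − 2450·3.3 = 0 → T = 8085/(5.1·0.798636) = 1985 N.
ΣF_x = 0: A_x − T·cos53° = 0 → A_x = 1985 × 0.601815 = 1195 N.
ΣF_y = 0: A_y + T·sin53° − 2450 = 0 → A_y = 2450 − 1985 × 0.798636 = 864.7 N.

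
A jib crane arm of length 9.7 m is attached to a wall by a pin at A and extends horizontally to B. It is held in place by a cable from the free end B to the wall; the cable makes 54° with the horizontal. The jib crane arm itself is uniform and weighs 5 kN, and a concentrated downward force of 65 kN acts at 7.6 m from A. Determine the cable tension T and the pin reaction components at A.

ΣM about A: T·sin54°·9.7 − 5·4.85 − 65·7.6 = 0 → T = 518.25/(9.7·0.809017) = 66.0404 ≈ 66.04 kN.
ΣF_x = 0: A_x − T·cos54° = 0 → A_x = 66.0404 × 0.587785 = 38.82 kN.
ΣF_y = 0: A_y + T·sin54° − 5 − 65 = 0 → A_y = 70 − 66.0404 × 0.809017 = 16.57 kN.

T = 66.04 kN, A_x = 38.82 kN, A_y = 16.57 kN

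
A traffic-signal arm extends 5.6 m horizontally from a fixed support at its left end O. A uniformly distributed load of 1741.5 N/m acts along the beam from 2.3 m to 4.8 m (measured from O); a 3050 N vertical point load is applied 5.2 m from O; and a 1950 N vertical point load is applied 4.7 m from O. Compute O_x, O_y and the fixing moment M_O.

O_x = 0, O_y = 9354 N, M_O = 40480 N·m

Resultant of the distributed load: 1741.5 × 2.5 = 4353.75 N at 3.55 m from O.
ΣF_x = 0: O_x = 0.
ΣF_y = 0: O_y − 1741.5·2.5 − 3050 − 1950 = 0 → O_y = 9354 N.
ΣM about O: M_O − (1741.5·2.5)·3.55 − 3050·5.2 − 1950·4.7 = 0 → M_O = 40480 N·m.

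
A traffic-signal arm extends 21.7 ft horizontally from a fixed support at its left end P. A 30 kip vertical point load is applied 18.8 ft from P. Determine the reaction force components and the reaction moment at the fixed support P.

P_x = 0, P_y = 30.00 kip, M_P = 564.0 kip·ft

ΣF_x = 0: P_x = 0.
ΣF_y = 0: P_y − 30 = 0 → P_y = 30.00 kip.
ΣM about P: M_P − 30·18.8 = 0 → M_P = 564.0 kip·ft.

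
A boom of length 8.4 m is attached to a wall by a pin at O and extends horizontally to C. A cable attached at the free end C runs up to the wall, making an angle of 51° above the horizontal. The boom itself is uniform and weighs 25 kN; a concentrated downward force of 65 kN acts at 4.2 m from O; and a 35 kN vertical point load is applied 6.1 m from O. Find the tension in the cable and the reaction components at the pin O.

ΣM about O: T·sin51°·8.4 − 25·4.2 − 65·4.2 − 35·6.1 = 0 → T = 591.5/(8.4·0.777146) = 90.6093 ≈ 90.61 kN.
ΣF_x = 0: O_x − T·cos51° = 0 → O_x = 90.6093 × 0.62932 = 57.02 kN.
ΣF_y = 0: O_y + T·sin51° − 25 − 65 − 35 = 0 → O_y = 125 − 90.6093 × 0.777146 = 54.58 kN.

T = 90.61 kN, O_x = 57.02 kN, O_y = 54.58 kN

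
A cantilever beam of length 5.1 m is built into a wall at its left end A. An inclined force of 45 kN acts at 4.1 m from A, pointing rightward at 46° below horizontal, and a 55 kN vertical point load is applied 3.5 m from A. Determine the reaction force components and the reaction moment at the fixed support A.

ΣF_x = 0: A_x + 45·cos46° = 0 → A_x = -31.26 kN.
ΣF_y = 0: A_y − 45·sin46° − 55 = 0 → A_y = 87.37 kN.
ΣM about A: M_A − 45·sin46°·4.1 − 55·3.5 = 0 → M_A = 325.2 kN·m.

A_x = -31.26 kN, A_y = 87.37 kN, M_A = 325.2 kN·m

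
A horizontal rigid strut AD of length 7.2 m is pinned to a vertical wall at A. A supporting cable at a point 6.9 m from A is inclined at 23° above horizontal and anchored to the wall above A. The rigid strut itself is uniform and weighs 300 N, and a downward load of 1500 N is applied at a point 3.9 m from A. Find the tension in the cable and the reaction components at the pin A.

ΣM about A: T·sin23°·6.9 − 300·3.6 − 1500·3.9 = 0 → T = 6930/(6.9·0.390731) = 2570.43 ≈ 2570 N.
ΣF_x = 0: A_x − T·cos23° = 0 → A_x = 2570.43 × 0.920505 = 2366 N.
ΣF_y = 0: A_y + T·sin23° − 300 − 1500 = 0 → A_y = 1800 − 2570.43 × 0.390731 = 795.7 N.

T = 2570 N, A_x = 2366 N, A_y = 795.7 N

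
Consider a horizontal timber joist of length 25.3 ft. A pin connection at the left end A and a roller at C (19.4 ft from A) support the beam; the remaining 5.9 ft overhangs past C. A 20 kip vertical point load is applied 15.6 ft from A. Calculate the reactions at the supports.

A_x = 0, A_y = 3.918 kip, C_y = 16.08 kip

Moments about A: C_y·19.4 − 20·15.6 = 0 → C_y = 312/19.4 = 16.0825 ≈ 16.08 kip.
ΣF_y = 0: A_y + 16.0825 − 20 = 0 → A_y = 3.918 kip.
ΣF_x = 0: no horizontal applied forces, so A_x = 0.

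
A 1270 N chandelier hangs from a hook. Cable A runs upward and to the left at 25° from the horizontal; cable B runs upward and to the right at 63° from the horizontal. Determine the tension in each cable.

T_A = 576.9 N, T_B = 1152 N

ΣF_x = 0: −T_A·cos25° + T_B·cos63° = 0 → T_B = 1.99631·T_A.
ΣF_y = 0: T_A·sin25° + T_B·sin63° = 1270.
Substitute: T_A·(0.422618 + 1.99631·0.891007) = 1270 → T_A = 576.92 ≈ 576.9 N.
Then T_B = 1.99631 × 576.92 = 1152 N.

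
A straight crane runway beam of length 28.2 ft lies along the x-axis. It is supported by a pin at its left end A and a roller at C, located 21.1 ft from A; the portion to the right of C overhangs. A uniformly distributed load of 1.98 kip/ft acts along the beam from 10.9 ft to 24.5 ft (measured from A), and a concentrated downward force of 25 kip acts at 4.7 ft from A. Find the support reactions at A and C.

A_x = 0, A_y = 23.77 kip, C_y = 28.16 kip

Resultant of the distributed load: 1.98 × 13.6 = 26.928 kip at 17.7 ft from A.
Moments about A: C_y·21.1 − (1.98·13.6)·17.7 − 25·4.7 = 0 → C_y = 594.1256/21.1 = 28.1576 ≈ 28.16 kip.
ΣF_y = 0: A_y + 28.1576 − 1.98·13.6 − 25 = 0 → A_y = 23.77 kip.
ΣF_x = 0: no horizontal applied forces, so A_x = 0.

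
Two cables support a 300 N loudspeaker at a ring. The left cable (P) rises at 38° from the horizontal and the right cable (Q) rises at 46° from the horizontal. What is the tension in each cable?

T_P = 209.5 N, T_Q = 237.7 N

ΣF_x = 0: −T_P·cos38° + T_Q·cos46° = 0 → T_Q = 1.13439·T_P.
ΣF_y = 0: T_P·sin38° + T_Q·sin46° = 300.
Substitute: T_P·(0.615661 + 1.13439·0.71934) = 300 → T_P = 209.545 ≈ 209.5 N.
Then T_Q = 1.13439 × 209.545 = 237.7 N.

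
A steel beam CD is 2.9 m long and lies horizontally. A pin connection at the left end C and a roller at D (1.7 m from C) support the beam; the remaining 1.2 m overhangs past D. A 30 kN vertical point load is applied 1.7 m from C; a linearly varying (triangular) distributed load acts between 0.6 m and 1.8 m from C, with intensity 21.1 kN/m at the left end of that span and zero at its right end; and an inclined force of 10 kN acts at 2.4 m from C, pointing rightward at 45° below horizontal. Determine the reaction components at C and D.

Resultant of the triangular load: ½ × 21.1 × 1.2 = 12.66 kN, acting at 1 m from C (one-third of the span from the peak).
Taking moments about C: D_y·1.7 − 30·1.7 − (½·21.1·1.2)·1 − 10·sin45°·2.4 = 0 → D_y = 80.6306/1.7 = 47.4298 ≈ 47.43 kN.
ΣF_y = 0: C_y + 47.4298 − 30 − ½·21.1·1.2 − 10·sin45° = 0 → C_y = 2.301 kN.
ΣF_x = 0: C_x + 10·cos45° = 0 → C_x = -7.071 kN.

C_x = -7.071 kN, C_y = 2.301 kN, D_y = 47.43 kN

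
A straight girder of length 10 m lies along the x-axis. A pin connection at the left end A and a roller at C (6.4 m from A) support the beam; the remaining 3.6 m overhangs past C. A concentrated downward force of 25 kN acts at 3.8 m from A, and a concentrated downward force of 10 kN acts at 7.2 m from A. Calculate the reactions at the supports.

A_x = 0, A_y = 8.906 kN, C_y = 26.09 kN

Moments about A: C_y·6.4 − 25·3.8 − 10·7.2 = 0 → C_y = 167/6.4 = 26.0938 ≈ 26.09 kN.
ΣF_y = 0: A_y + 26.0938 − 25 − 10 = 0 → A_y = 8.906 kN.
ΣF_x = 0: no horizontal applied forces, so A_x = 0.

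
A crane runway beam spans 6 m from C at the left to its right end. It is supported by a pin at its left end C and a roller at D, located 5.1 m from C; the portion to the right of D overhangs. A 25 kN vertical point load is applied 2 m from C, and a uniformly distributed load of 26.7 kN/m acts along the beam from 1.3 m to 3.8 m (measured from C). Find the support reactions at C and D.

C_x = 0, C_y = 48.57 kN, D_y = 43.18 kN

Resultant of the distributed load: 26.7 × 2.5 = 66.75 kN at 2.55 m from C.
Taking moments about C: D_y·5.1 − 25·2 − (26.7·2.5)·2.55 = 0 → D_y = 220.2125/5.1 = 43.1789 ≈ 43.18 kN.
ΣF_y = 0: C_y + 43.1789 − 25 − 26.7·2.5 = 0 → C_y = 48.57 kN.
ΣF_x = 0: no horizontal applied forces, so C_x = 0.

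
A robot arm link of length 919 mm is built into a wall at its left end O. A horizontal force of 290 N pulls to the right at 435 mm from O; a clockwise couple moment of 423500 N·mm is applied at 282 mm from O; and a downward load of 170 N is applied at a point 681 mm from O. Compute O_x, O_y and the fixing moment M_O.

ΣF_x = 0: O_x + 290 = 0 → O_x = -290.0 N.
ΣF_y = 0: O_y − 170 = 0 → O_y = 170.0 N.
ΣM about O: M_O − 423500 − 170·681 = 0 → M_O = 539300 N·mm.

O_x = -290.0 N, O_y = 170.0 N, M_O = 539300 N·mm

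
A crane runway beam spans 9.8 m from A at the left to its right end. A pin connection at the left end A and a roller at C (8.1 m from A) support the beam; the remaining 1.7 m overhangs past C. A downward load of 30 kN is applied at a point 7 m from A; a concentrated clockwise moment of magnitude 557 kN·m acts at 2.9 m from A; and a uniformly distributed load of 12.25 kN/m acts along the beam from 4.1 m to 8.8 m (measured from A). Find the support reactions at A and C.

Resultant of the distributed load: 12.25 × 4.7 = 57.575 kN at 6.45 m from A.
ΣM about A: C_y·8.1 − 30·7 − 557 − (12.25·4.7)·6.45 = 0 → C_y = 1138.35875/8.1 = 140.538 ≈ 140.5 kN.
ΣF_y = 0: A_y + 140.538 − 30 − 12.25·4.7 = 0 → A_y = -52.96 kN.
ΣF_x = 0: no horizontal applied forces, so A_x = 0.

A_x = 0, A_y = -52.96 kN, C_y = 140.5 kN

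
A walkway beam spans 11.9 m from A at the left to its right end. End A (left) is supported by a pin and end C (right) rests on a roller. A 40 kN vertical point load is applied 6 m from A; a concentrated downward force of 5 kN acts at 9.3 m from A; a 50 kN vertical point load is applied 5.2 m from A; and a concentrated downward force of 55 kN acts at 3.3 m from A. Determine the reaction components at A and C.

A_x = 0, A_y = 88.82 kN, C_y = 61.18 kN

Taking moments about A: C_y·11.9 − 40·6 − 5·9.3 − 50·5.2 − 55·3.3 = 0 → C_y = 728/11.9 = 61.1765 ≈ 61.18 kN.
ΣF_y = 0: A_y + 61.1765 − 40 − 5 − 50 − 55 = 0 → A_y = 88.82 kN.
ΣF_x = 0: no horizontal applied forces, so A_x = 0.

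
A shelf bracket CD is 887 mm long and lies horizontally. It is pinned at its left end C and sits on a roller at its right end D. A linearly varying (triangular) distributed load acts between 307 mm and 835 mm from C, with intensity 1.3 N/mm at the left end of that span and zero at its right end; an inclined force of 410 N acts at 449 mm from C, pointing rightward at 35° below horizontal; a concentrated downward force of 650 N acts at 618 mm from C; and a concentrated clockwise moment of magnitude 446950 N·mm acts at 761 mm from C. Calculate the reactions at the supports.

Resultant of the triangular load: ½ × 1.3 × 528 = 343.2 N, acting at 483 mm from C (one-third of the span from the peak).
ΣM about C: D_y·887 − (½·1.3·528)·483 − 410·sin35°·449 − 650·618 − 446950 = 0 → D_y = 1120010/887 = 1262.69 ≈ 1263 N.
ΣF_y = 0: C_y + 1262.69 − ½·1.3·528 − 410·sin35° − 650 = 0 → C_y = -34.32 N.
ΣF_x = 0: C_x + 410·cos35° = 0 → C_x = -335.9 N.

C_x = -335.9 N, C_y = -34.32 N, D_y = 1263 N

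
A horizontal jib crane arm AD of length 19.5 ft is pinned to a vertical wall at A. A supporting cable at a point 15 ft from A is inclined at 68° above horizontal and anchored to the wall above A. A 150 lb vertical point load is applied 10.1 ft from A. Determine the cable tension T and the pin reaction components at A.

ΣM about A: T·sin68°·15 − 150·10.1 = 0 → T = 1515/(15·0.927184) = 108.932 ≈ 108.9 lb.
ΣF_x = 0: A_x − T·cos68° = 0 → A_x = 108.932 × 0.374607 = 40.81 lb.
ΣF_y = 0: A_y + T·sin68° − 150 = 0 → A_y = 150 − 108.932 × 0.927184 = 49.00 lb.

T = 108.9 lb, A_x = 40.81 lb, A_y = 49.00 lb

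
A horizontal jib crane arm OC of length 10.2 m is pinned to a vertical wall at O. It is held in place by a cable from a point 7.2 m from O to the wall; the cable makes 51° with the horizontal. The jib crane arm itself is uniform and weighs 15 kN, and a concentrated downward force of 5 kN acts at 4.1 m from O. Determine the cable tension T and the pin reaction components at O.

ΣM about O: T·sin51°·7.2 − 15·5.1 − 5·4.1 = 0 → T = 97/(7.2·0.777146) = 17.3355 ≈ 17.34 kN.
ΣF_x = 0: O_x − T·cos51° = 0 → O_x = 17.3355 × 0.62932 = 10.91 kN.
ΣF_y = 0: O_y + T·sin51° − 15 − 5 = 0 → O_y = 20 − 17.3355 × 0.777146 = 6.528 kN.

T = 17.34 kN, O_x = 10.91 kN, O_y = 6.528 kN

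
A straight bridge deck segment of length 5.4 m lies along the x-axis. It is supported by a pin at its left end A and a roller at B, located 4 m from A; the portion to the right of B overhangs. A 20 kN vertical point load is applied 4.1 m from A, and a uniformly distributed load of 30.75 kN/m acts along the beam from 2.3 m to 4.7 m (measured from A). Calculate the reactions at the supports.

Resultant of the distributed load: 30.75 × 2.4 = 73.8 kN at 3.5 m from A.
Moments about A: B_y·4 − 20·4.1 − (30.75·2.4)·3.5 = 0 → B_y = 340.3/4 = 85.075 ≈ 85.08 kN.
ΣF_y = 0: A_y + 85.075 − 20 − 30.75·2.4 = 0 → A_y = 8.725 kN.
ΣF_x = 0: no horizontal applied forces, so A_x = 0.

A_x = 0, A_y = 8.725 kN, B_y = 85.08 kN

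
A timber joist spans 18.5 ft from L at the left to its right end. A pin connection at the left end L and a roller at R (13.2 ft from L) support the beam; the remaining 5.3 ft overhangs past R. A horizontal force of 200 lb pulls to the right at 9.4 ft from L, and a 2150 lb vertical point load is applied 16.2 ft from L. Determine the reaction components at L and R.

Taking moments about L: R_y·13.2 − 2150·16.2 = 0 → R_y = 34830/13.2 = 2638.64 ≈ 2639 lb.
ΣF_y = 0: L_y + 2638.64 − 2150 = 0 → L_y = -488.6 lb.
ΣF_x = 0: L_x + 200 = 0 → L_x = -200.0 lb.

L_x = -200.0 lb, L_y = -488.6 lb, R_y = 2639 lb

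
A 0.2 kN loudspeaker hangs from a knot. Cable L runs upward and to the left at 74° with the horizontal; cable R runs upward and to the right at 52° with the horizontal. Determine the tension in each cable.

ΣF_x = 0: −T_L·cos74° + T_R·cos52° = 0 → T_R = 0.447709·T_L.
ΣF_y = 0: T_L·sin74° + T_R·sin52° = 0.2.
Substitute: T_L·(0.961262 + 0.447709·0.788011) = 0.2 → T_L = 0.1522 kN.
Then T_R = 0.447709 × 0.1522 = 0.06814 kN.

T_L = 0.1522 kN, T_R = 0.06814 kN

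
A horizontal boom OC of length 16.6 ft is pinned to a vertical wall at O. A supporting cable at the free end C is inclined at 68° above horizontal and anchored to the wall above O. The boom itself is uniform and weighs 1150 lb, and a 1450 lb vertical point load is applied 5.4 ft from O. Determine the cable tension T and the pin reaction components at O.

ΣM about O: T·sin68°·16.6 − 1150·8.3 − 1450·5.4 = 0 → T = 17375/(16.6·0.927184) = 1128.89 ≈ 1129 lb.
ΣF_x = 0: O_x − T·cos68° = 0 → O_x = 1128.89 × 0.374607 = 422.9 lb.
ΣF_y = 0: O_y + T·sin68° − 1150 − 1450 = 0 → O_y = 2600 − 1128.89 × 0.927184 = 1553 lb.

T = 1129 lb, O_x = 422.9 lb, O_y = 1553 lb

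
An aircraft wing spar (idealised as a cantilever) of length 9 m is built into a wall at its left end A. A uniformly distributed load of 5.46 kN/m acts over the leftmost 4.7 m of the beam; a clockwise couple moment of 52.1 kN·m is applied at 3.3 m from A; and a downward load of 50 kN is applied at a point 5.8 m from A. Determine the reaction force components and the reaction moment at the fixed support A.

A_x = 0, A_y = 75.66 kN, M_A = 402.4 kN·m

Resultant of the distributed load: 5.46 × 4.7 = 25.662 kN at 2.35 m from A.
ΣF_x = 0: A_x = 0.
ΣF_y = 0: A_y − 5.46·4.7 − 50 = 0 → A_y = 75.66 kN.
ΣM about A: M_A − (5.46·4.7)·2.35 − 52.1 − 50·5.8 = 0 → M_A = 402.4 kN·m.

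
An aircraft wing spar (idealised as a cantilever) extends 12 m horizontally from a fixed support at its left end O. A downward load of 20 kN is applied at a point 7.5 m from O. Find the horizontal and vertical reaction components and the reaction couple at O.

O_x = 0, O_y = 20.00 kN, M_O = 150.0 kN·m

ΣF_x = 0: O_x = 0.
ΣF_y = 0: O_y − 20 = 0 → O_y = 20.00 kN.
ΣM about O: M_O − 20·7.5 = 0 → M_O = 150.0 kN·m.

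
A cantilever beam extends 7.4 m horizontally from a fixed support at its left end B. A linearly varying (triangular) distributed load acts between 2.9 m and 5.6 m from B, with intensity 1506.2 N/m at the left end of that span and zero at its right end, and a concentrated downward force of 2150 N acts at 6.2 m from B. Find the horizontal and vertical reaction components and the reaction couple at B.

Resultant of the triangular load: ½ × 1506.2 × 2.7 = 2033.37 N, acting at 3.8 m from B (one-third of the span from the peak).
ΣF_x = 0: B_x = 0.
ΣF_y = 0: B_y − ½·1506.2·2.7 − 2150 = 0 → B_y = 4183 N.
ΣM about B: M_B − (½·1506.2·2.7)·3.8 − 2150·6.2 = 0 → M_B = 21060 N·m.

B_x = 0, B_y = 4183 N, M_B = 21060 N·m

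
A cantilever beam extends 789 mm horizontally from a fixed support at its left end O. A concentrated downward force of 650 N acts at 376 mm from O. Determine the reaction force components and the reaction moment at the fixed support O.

ΣF_x = 0: O_x = 0.
ΣF_y = 0: O_y − 650 = 0 → O_y = 650.0 N.
ΣM about O: M_O − 650·376 = 0 → M_O = 244400 N·mm.

O_x = 0, O_y = 650.0 N, M_O = 244400 N·mm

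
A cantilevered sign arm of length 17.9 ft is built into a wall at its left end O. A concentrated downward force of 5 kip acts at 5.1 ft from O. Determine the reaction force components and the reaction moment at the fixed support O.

O_x = 0, O_y = 5.000 kip, M_O = 25.50 kip·ft

ΣF_x = 0: O_x = 0.
ΣF_y = 0: O_y − 5 = 0 → O_y = 5.000 kip.
ΣM about O: M_O − 5·5.1 = 0 → M_O = 25.50 kip·ft.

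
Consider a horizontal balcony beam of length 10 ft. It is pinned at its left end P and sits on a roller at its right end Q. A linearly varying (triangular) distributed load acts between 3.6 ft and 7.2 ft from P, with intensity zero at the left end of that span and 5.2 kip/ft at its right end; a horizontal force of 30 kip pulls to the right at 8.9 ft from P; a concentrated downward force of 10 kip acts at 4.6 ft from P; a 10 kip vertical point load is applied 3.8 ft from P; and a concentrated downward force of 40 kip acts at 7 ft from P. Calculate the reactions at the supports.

P_x = -30.00 kip, P_y = 27.34 kip, Q_y = 42.02 kip

Resultant of the triangular load: ½ × 5.2 × 3.6 = 9.36 kip, acting at 6 ft from P (one-third of the span from the peak).
ΣM about P: Q_y·10 − (½·5.2·3.6)·6 − 10·4.6 − 10·3.8 − 40·7 = 0 → Q_y = 420.16/10 = 42.016 ≈ 42.02 kip.
ΣF_y = 0: P_y + 42.016 − ½·5.2·3.6 − 10 − 10 − 40 = 0 → P_y = 27.34 kip.
ΣF_x = 0: P_x + 30 = 0 → P_x = -30.00 kip.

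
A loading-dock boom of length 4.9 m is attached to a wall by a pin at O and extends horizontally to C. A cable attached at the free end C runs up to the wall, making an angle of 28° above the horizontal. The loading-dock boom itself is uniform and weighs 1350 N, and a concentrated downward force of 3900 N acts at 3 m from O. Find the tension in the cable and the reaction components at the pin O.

T = 6524 N, O_x = 5760 N, O_y = 2187 N

ΣM about O: T·sin28°·4.9 − 1350·2.45 − 3900·3 = 0 → T = 15007.5/(4.9·0.469472) = 6523.83 ≈ 6524 N.
ΣF_x = 0: O_x − T·cos28° = 0 → O_x = 6523.83 × 0.882948 = 5760 N.
ΣF_y = 0: O_y + T·sin28° − 1350 − 3900 = 0 → O_y = 5250 − 6523.83 × 0.469472 = 2187 N.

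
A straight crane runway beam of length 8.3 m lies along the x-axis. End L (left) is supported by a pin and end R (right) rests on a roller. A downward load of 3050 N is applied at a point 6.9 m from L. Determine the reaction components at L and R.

L_x = 0, L_y = 514.5 N, R_y = 2536 N

ΣM about L: R_y·8.3 − 3050·6.9 = 0 → R_y = 21045/8.3 = 2535.54 ≈ 2536 N.
ΣF_y = 0: L_y + 2535.54 − 3050 = 0 → L_y = 514.5 N.
ΣF_x = 0: no horizontal applied forces, so L_x = 0.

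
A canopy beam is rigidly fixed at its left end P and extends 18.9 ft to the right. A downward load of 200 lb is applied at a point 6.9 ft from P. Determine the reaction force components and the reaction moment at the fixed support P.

ΣF_x = 0: P_x = 0.
ΣF_y = 0: P_y − 200 = 0 → P_y = 200.0 lb.
ΣM about P: M_P − 200·6.9 = 0 → M_P = 1380 lb·ft.

P_x = 0, P_y = 200.0 lb, M_P = 1380 lb·ft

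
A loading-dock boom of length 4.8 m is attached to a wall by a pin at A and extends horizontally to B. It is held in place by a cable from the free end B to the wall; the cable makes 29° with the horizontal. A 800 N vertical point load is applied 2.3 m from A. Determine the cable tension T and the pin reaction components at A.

ΣM about A: T·sin29°·4.8 − 800·2.3 = 0 → T = 1840/(4.8·0.48481) = 790.688 ≈ 790.7 N.
ΣF_x = 0: A_x − T·cos29° = 0 → A_x = 790.688 × 0.87462 = 691.6 N.
ΣF_y = 0: A_y + T·sin29° − 800 = 0 → A_y = 800 − 790.688 × 0.48481 = 416.7 N.

T = 790.7 N, A_x = 691.6 N, A_y = 416.7 N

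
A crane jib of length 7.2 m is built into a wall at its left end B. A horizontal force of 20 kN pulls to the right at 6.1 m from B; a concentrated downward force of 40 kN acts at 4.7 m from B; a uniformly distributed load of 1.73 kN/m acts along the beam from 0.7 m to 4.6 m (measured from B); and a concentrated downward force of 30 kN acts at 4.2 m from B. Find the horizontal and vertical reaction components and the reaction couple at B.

Resultant of the distributed load: 1.73 × 3.9 = 6.747 kN at 2.65 m from B.
ΣF_x = 0: B_x + 20 = 0 → B_x = -20.00 kN.
ΣF_y = 0: B_y − 40 − 1.73·3.9 − 30 = 0 → B_y = 76.75 kN.
ΣM about B: M_B − 40·4.7 − (1.73·3.9)·2.65 − 30·4.2 = 0 → M_B = 331.9 kN·m.

B_x = -20.00 kN, B_y = 76.75 kN, M_B = 331.9 kN·m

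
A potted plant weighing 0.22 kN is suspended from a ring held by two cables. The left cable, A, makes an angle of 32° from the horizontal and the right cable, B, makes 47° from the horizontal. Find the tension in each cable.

T_A = 0.1528 kN, T_B = 0.1901 kN

ΣF_x = 0: −T_A·cos32° + T_B·cos47° = 0 → T_B = 1.24348·T_A.
ΣF_y = 0: T_A·sin32° + T_B·sin47° = 0.22.
Substitute: T_A·(0.529919 + 1.24348·0.731354) = 0.22 → T_A = 0.152848 ≈ 0.1528 kN.
Then T_B = 1.24348 × 0.152848 = 0.1901 kN.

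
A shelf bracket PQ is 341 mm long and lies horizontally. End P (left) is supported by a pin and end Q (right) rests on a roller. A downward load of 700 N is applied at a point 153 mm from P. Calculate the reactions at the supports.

Taking moments about P: Q_y·341 − 700·153 = 0 → Q_y = 107100/341 = 314.076 ≈ 314.1 N.
ΣF_y = 0: P_y + 314.076 − 700 = 0 → P_y = 385.9 N.
ΣF_x = 0: no horizontal applied forces, so P_x = 0.

P_x = 0, P_y = 385.9 N, Q_y = 314.1 N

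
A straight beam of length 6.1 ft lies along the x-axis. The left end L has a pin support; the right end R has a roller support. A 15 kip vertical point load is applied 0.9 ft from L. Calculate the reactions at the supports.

Moments about L: R_y·6.1 − 15·0.9 = 0 → R_y = 13.5/6.1 = 2.21311 ≈ 2.213 kip.
ΣF_y = 0: L_y + 2.21311 − 15 = 0 → L_y = 12.79 kip.
ΣF_x = 0: no horizontal applied forces, so L_x = 0.

L_x = 0, L_y = 12.79 kip, R_y = 2.213 kip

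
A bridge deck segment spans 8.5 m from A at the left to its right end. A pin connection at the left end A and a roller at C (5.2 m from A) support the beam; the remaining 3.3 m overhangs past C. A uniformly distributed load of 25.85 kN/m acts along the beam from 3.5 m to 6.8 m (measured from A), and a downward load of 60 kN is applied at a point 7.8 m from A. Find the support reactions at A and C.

A_x = 0, A_y = -29.18 kN, C_y = 174.5 kN

Resultant of the distributed load: 25.85 × 3.3 = 85.305 kN at 5.15 m from A.
Moments about A: C_y·5.2 − (25.85·3.3)·5.15 − 60·7.8 = 0 → C_y = 907.32075/5.2 = 174.485 ≈ 174.5 kN.
ΣF_y = 0: A_y + 174.485 − 25.85·3.3 − 60 = 0 → A_y = -29.18 kN.
ΣF_x = 0: no horizontal applied forces, so A_x = 0.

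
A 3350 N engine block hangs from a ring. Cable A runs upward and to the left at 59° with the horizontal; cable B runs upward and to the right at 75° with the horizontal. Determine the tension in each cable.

ΣF_x = 0: −T_A·cos59° + T_B·cos75° = 0 → T_B = 1.98995·T_A.
ΣF_y = 0: T_A·sin59° + T_B·sin75° = 3350.
Substitute: T_A·(0.857167 + 1.98995·0.965926) = 3350 → T_A = 1205.33 ≈ 1205 N.
Then T_B = 1.98995 × 1205.33 = 2399 N.

T_A = 1205 N, T_B = 2399 N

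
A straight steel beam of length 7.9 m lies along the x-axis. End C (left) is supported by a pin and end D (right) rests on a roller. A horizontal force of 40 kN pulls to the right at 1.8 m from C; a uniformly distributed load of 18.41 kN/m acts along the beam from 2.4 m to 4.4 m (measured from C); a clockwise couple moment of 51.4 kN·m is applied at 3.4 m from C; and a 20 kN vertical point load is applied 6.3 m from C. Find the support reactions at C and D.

C_x = -40.00 kN, C_y = 18.52 kN, D_y = 38.30 kN

Resultant of the distributed load: 18.41 × 2 = 36.82 kN at 3.4 m from C.
ΣM about C: D_y·7.9 − (18.41·2)·3.4 − 51.4 − 20·6.3 = 0 → D_y = 302.588/7.9 = 38.3023 ≈ 38.30 kN.
ΣF_y = 0: C_y + 38.3023 − 18.41·2 − 20 = 0 → C_y = 18.52 kN.
ΣF_x = 0: C_x + 40 = 0 → C_x = -40.00 kN.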